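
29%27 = 2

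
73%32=9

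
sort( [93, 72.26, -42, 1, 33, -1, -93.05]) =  [-93.05, -42, -1, 1, 33, 72.26, 93]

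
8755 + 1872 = 10627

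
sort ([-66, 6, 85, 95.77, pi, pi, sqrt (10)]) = [-66, pi, pi, sqrt (10), 6, 85, 95.77]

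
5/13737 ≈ 0.000364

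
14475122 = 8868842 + 5606280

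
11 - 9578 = -9567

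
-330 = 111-441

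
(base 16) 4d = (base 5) 302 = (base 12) 65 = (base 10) 77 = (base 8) 115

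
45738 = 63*726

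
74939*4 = 299756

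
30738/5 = 6147+3/5 = 6147.60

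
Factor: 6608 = 2^4*7^1*59^1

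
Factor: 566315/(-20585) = -1 * 23^(-1) * 179^(-1) * 191^1 * 593^1 = -113263/4117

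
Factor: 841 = 29^2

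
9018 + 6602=15620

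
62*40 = 2480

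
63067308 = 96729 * 652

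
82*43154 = 3538628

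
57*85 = 4845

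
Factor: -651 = -1 * 3^1 * 7^1 * 31^1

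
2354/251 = 9 + 95/251 ≈ 9.38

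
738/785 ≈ 0.940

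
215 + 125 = 340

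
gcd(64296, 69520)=8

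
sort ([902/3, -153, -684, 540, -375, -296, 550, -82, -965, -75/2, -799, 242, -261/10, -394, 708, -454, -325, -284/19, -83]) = [-965, -799, -684, -454, -394, -375, -325, -296, -153, -83, -82, -75/2, -261/10, -284/19, 242, 902/3, 540, 550, 708]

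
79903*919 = 73430857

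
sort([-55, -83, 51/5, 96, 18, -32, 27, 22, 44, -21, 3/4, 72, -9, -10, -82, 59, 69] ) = [-83, -82, -55, -32, -21, -10, -9, 3/4, 51/5, 18, 22, 27, 44, 59, 69, 72, 96] 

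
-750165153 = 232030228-982195381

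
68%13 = 3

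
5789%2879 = 31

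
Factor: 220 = 2^2 * 5^1 * 11^1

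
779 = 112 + 667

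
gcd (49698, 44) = 22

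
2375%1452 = 923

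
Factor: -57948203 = -1*73^1*199^1*3989^1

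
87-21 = 66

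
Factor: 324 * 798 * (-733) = -1 * 2^3 * 3^5 * 7^1 * 19^1 * 733^1 = -189518616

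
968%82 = 66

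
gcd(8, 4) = 4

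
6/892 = 3/446 ≈ 0.00673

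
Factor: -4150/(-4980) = 2^(-1)*3^(-1)*5^1 = 5/6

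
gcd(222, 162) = 6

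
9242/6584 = 4621/3292 ≈ 1.40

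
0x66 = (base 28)3i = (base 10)102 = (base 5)402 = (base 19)57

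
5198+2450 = 7648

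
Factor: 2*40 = 2^4*5^1 = 80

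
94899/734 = 129 + 213/734 ≈ 129.29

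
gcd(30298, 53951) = 1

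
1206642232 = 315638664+891003568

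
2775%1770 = 1005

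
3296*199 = 655904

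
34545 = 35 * 987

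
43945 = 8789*5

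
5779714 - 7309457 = -1529743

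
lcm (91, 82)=7462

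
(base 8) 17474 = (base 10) 7996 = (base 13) 3841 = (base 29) 9el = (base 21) i2g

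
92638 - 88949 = 3689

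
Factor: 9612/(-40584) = -1 * 2^(-1) * 3^2 * 19^(-1) = -9/38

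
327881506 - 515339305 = -187457799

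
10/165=2/33 ≈ 0.0606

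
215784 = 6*35964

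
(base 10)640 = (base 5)10030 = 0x280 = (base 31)kk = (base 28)mo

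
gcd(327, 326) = 1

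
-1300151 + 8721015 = 7420864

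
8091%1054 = 713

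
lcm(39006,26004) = 78012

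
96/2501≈0.0384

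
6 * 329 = 1974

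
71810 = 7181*10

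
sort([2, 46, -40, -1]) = [-40, -1, 2, 46]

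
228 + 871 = 1099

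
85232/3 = 28410 + 2/3 ≈ 28410.67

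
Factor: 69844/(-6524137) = -1*2^2*19^1*919^1*6524137^(-1)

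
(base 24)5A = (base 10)130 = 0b10000010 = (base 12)AA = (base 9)154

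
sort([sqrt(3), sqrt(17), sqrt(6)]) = [sqrt(3), sqrt(6), sqrt(17)]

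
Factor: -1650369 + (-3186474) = -1*3^2*11^1*48857^1 = -4836843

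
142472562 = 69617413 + 72855149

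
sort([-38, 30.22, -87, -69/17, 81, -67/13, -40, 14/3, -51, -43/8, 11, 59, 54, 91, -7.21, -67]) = [-87, -67, -51, -40, -38, -7.21, -43/8, -67/13, -69/17, 14/3, 11, 30.22, 54, 59, 81, 91]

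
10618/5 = 2123 + 3/5 = 2123.60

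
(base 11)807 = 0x3cf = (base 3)1100010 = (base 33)ti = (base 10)975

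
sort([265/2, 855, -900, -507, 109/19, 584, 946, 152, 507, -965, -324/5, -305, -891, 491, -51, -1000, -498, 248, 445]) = [-1000, -965, -900, -891, -507, -498, -305, -324/5, -51, 109/19, 265/2, 152, 248, 445, 491, 507, 584, 855, 946]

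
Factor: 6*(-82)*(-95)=2^2*3^1*5^1*19^1*41^1=46740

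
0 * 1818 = 0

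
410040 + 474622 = 884662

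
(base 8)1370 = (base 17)2ac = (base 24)17g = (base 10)760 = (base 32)no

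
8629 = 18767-10138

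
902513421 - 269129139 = 633384282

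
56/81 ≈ 0.691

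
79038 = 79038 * 1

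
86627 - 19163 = 67464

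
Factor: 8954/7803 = 2^1 * 3^(-3) * 11^2 * 17^(-2) * 37^1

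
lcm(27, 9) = 27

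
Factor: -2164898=-1 * 2^1 * 19^1 * 23^1 * 2477^1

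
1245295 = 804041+441254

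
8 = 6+2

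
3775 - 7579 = -3804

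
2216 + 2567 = 4783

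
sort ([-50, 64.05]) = [-50, 64.05]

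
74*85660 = 6338840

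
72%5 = 2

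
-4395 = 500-4895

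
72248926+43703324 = 115952250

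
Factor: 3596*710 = 2^3*5^1*29^1*31^1*71^1 = 2553160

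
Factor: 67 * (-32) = -1 * 2^5 * 67^1 = -2144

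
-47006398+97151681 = 50145283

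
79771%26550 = 121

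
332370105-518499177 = -186129072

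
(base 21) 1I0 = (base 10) 819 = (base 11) 685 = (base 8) 1463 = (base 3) 1010100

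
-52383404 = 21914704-74298108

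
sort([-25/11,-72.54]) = [-72.54,-25/11]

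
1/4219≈0.000237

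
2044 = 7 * 292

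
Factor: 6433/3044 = 2^(-2) * 7^1 * 761^(-1) * 919^1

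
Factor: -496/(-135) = 2^4*3^(-3)*5^(-1)*31^1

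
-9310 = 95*(-98)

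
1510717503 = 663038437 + 847679066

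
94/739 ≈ 0.127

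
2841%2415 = 426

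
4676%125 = 51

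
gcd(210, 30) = 30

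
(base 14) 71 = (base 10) 99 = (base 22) 4b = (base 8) 143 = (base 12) 83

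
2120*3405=7218600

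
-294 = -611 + 317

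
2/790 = 1/395 ≈ 0.00253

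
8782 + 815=9597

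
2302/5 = 460+2/5 = 460.40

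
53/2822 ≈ 0.0188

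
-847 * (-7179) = 6080613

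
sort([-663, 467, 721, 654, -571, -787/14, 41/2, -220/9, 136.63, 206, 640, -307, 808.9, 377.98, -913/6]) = [-663, -571, -307, -913/6, -787/14, -220/9, 41/2, 136.63, 206, 377.98, 467, 640, 654, 721, 808.9]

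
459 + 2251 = 2710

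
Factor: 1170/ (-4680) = -1*2^ (-2) = -1/4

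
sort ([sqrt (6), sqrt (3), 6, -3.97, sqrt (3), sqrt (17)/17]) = [-3.97, sqrt (17)/17, sqrt (3), sqrt (3), sqrt (6), 6]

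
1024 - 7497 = -6473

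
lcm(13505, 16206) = 81030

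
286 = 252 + 34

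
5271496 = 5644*934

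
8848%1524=1228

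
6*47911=287466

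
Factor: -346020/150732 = -1*3^(-1)*5^1*53^(-1)*73^1 = -365/159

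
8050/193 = 41 + 137/193 ≈ 41.71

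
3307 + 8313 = 11620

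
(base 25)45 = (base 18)5f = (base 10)105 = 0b1101001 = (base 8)151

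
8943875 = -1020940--9964815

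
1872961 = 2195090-322129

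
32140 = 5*6428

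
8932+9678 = 18610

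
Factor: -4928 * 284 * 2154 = -1 * 2^9 * 3^1 * 7^1 * 11^1 * 71^1 * 359^1 = -3014635008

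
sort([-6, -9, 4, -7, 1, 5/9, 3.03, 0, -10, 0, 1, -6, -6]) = [-10, -9, -7, -6, -6, -6, 0, 0, 5/9, 1, 1, 3.03, 4]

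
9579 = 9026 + 553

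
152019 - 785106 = -633087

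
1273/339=3 + 256/339 ≈ 3.76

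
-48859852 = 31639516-80499368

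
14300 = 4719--9581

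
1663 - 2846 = -1183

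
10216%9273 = 943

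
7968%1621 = 1484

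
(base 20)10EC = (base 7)33114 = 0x2064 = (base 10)8292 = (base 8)20144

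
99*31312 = 3099888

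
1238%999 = 239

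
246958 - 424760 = -177802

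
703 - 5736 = -5033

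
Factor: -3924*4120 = -1*2^5*3^2*5^1*103^1*109^1 = -16166880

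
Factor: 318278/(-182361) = -1 * 2^1 * 3^(-1) * 89^(-1) * 233^1 = -466/267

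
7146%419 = 23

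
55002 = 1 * 55002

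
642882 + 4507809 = 5150691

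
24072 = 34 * 708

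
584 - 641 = -57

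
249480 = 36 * 6930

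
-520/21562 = -260/10781 ≈ -0.0241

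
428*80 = 34240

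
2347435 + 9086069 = 11433504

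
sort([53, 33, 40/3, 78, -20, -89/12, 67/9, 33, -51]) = [-51, -20, -89/12, 67/9, 40/3, 33, 33, 53, 78]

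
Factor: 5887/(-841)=-1 * 7^1=-7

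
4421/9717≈0.455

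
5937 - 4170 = 1767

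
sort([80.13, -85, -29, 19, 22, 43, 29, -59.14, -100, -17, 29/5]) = [-100, -85, -59.14, -29, -17, 29/5, 19, 22, 29, 43, 80.13]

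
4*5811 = 23244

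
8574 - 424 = 8150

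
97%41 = 15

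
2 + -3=-1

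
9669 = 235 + 9434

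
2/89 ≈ 0.0225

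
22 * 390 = 8580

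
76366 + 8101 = 84467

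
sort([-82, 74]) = [-82, 74]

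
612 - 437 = 175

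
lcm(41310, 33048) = 165240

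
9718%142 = 62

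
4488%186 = 24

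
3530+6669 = 10199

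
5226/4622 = 2613/2311 ≈ 1.13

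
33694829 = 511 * 65939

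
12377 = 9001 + 3376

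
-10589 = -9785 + -804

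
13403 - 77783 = -64380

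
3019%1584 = 1435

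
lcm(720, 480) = 1440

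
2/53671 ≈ 0.0000373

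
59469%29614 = 241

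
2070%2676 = 2070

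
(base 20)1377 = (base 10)9347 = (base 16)2483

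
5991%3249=2742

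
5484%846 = 408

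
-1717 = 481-2198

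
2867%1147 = 573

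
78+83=161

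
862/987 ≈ 0.873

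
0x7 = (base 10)7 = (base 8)7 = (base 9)7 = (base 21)7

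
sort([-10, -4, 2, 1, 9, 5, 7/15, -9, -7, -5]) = [-10, -9, -7, -5, -4, 7/15, 1, 2, 5, 9]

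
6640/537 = 12+196/537 ≈ 12.36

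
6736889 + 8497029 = 15233918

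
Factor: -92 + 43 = -1*7^2 = -49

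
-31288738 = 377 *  (-82994)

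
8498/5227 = 1 + 3271/5227≈1.63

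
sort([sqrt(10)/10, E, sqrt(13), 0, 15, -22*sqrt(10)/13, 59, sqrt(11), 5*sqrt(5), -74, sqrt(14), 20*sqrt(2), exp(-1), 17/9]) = [-74, -22*sqrt(10)/13, 0, sqrt(10)/10, exp(-1), 17/9, E, sqrt(11), sqrt(13), sqrt(14), 5*sqrt(5), 15, 20*sqrt(2), 59]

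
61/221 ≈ 0.276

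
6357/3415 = 1 + 2942/3415≈1.86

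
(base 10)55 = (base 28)1r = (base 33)1m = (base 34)1l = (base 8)67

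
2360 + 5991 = 8351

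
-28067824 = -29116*964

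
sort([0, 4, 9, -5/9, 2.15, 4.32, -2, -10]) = [-10, -2, -5/9, 0, 2.15, 4, 4.32, 9]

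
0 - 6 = -6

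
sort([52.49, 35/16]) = [35/16, 52.49]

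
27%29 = 27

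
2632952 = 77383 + 2555569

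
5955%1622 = 1089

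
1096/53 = 20+36/53 ≈ 20.68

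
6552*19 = 124488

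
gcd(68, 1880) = 4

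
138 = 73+65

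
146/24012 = 73/12006 ≈ 0.00608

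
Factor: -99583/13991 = -1 * 11^2 * 17^(-1) = -121/17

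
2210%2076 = 134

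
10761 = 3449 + 7312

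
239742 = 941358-701616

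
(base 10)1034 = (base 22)230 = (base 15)48e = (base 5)13114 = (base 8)2012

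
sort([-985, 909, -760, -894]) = [-985, -894, -760, 909]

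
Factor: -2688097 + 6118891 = 2^1*3^1*571799^1 = 3430794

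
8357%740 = 217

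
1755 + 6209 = 7964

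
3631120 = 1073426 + 2557694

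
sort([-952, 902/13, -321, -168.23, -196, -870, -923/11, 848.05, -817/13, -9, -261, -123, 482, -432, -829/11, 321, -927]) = [-952, -927, -870, -432, -321, -261, -196, -168.23, -123, -923/11, -829/11, -817/13, -9, 902/13, 321, 482, 848.05]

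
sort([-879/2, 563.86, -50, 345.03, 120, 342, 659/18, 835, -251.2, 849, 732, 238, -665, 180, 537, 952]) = [-665, -879/2, -251.2, -50, 659/18, 120, 180, 238, 342, 345.03, 537, 563.86, 732, 835, 849, 952]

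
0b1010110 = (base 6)222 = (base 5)321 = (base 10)86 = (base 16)56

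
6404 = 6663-259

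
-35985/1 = -35985 = -35985.00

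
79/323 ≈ 0.245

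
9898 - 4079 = 5819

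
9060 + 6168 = 15228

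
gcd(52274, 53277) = 59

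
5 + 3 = 8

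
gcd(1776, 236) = 4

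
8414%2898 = 2618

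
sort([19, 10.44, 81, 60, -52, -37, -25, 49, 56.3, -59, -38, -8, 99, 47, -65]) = [-65, -59, -52, -38, -37, -25, -8, 10.44, 19, 47, 49, 56.3, 60, 81, 99]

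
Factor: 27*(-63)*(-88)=2^3*3^5*7^1*11^1=149688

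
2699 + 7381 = 10080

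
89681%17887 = 246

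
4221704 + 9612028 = 13833732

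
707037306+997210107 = 1704247413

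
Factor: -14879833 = -1*761^1*19553^1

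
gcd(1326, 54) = 6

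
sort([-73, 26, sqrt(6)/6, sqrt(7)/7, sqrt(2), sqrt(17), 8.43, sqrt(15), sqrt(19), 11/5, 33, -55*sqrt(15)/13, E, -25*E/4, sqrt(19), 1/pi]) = [-73, -25*E/4, -55*sqrt(15)/13, 1/pi, sqrt(7)/7, sqrt(6)/6, sqrt(2), 11/5, E, sqrt(15), sqrt(17), sqrt(19), sqrt(19), 8.43, 26, 33]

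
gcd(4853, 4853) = 4853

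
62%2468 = 62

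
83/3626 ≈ 0.0229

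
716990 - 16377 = 700613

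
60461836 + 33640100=94101936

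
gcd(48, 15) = 3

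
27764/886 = 13882/443 ≈ 31.34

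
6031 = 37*163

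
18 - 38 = -20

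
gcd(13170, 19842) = 6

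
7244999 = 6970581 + 274418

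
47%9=2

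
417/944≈0.442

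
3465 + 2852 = 6317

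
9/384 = 3/128 ≈ 0.0234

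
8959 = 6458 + 2501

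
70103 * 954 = 66878262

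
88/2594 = 44/1297 ≈ 0.0339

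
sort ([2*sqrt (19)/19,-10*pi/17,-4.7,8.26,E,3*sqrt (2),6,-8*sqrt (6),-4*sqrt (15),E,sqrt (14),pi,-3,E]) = [-8*sqrt (6),-4*sqrt (15),-4.7,-3,-10*pi/17,2*sqrt (19)/19,E,E,E,pi,sqrt (14),3*sqrt (2),6,8.26]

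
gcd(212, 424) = 212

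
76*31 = 2356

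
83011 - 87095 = -4084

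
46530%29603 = 16927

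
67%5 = 2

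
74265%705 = 240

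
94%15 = 4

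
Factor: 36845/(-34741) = -1*5^1*7^(-2)*709^(-1)*7369^1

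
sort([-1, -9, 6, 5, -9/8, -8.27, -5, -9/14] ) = [-9, -8.27, -5, -9/8, -1, -9/14, 5, 6] 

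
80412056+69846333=150258389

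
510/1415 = 102/283 ≈ 0.360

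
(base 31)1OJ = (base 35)1E9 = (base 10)1724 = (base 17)5G7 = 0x6BC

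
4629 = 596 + 4033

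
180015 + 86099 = 266114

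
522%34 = 12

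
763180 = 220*3469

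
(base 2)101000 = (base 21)1j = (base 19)22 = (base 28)1c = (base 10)40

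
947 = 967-20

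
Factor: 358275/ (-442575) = -1*3^ (-1)*7^ (-1)*17^1 = -17/21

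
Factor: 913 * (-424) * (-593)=2^3 * 11^1 * 53^1 * 83^1 * 593^1=229557416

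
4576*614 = 2809664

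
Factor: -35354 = -1*2^1*11^1*1607^1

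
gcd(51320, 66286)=2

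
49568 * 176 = 8723968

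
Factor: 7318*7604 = 2^3*1901^1*3659^1 = 55646072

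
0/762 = 0 = 0.00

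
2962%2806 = 156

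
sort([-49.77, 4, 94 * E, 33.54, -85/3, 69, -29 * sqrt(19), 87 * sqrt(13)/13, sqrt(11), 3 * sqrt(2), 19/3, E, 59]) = [-29 * sqrt(19), -49.77, -85/3, E, sqrt(11), 4, 3 * sqrt(2), 19/3, 87 * sqrt(13)/13, 33.54, 59, 69, 94 * E]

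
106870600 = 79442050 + 27428550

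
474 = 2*237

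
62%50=12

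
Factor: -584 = -1*2^3*73^1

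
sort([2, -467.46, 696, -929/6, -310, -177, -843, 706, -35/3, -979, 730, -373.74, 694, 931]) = [-979, -843, -467.46, -373.74, -310, -177, -929/6, -35/3, 2, 694, 696, 706, 730, 931]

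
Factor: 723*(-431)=-1*3^1*241^1*431^1=-311613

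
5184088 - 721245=4462843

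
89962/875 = 102 + 712/875 ≈ 102.81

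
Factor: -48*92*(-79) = 2^6*3^1*23^1*79^1 = 348864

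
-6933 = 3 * (-2311)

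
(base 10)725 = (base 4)23111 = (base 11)5aa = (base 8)1325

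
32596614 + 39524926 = 72121540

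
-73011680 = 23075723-96087403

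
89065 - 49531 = 39534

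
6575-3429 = 3146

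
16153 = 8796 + 7357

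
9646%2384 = 110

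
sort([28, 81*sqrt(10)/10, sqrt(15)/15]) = [sqrt(15)/15, 81*sqrt(10)/10, 28]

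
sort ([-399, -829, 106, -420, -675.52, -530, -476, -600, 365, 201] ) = [-829, -675.52, -600, -530, -476, -420, -399, 106, 201, 365] 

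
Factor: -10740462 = -1*2^1*3^1*1790077^1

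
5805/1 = 5805 = 5805.00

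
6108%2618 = 872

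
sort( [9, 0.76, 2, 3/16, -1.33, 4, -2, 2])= [-2, -1.33, 3/16, 0.76, 2, 2, 4, 9]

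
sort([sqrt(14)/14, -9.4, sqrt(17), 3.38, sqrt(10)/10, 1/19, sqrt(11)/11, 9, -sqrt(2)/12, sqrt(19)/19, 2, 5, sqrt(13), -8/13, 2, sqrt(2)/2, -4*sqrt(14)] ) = [-4*sqrt(14), -9.4, -8/13, -sqrt(2)/12, 1/19, sqrt(19)/19, sqrt(14)/14, sqrt(11)/11, sqrt(10)/10, sqrt(2)/2, 2, 2, 3.38, sqrt(13), sqrt(17), 5, 9] 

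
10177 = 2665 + 7512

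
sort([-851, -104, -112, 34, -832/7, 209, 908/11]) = [-851, -832/7, -112, -104, 34, 908/11, 209]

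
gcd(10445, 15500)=5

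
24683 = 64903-40220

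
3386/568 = 5 + 273/284 ≈ 5.96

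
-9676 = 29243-38919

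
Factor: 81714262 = 2^1 * 7^3 * 23^1 * 5179^1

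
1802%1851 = 1802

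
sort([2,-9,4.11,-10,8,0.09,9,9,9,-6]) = [-10,-9,-6,0.09,2,4.11,8,9,9,9]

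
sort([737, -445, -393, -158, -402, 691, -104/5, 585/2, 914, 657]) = [-445, -402, -393, -158, -104/5, 585/2, 657, 691, 737, 914]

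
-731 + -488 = -1219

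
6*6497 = 38982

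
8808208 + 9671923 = 18480131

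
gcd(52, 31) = 1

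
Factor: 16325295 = 3^1 * 5^1 * 7^1 * 181^1 * 859^1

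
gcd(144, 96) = 48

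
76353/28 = 2726 + 25/28 ≈ 2726.89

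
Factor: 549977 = 549977^1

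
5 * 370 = 1850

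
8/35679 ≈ 0.000224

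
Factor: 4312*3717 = 2^3*3^2*7^3*11^1*59^1 = 16027704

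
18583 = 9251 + 9332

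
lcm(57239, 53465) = 4865315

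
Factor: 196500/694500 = 131^1*463^(-1) = 131/463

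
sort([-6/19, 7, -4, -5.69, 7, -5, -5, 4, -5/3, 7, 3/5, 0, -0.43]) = [-5.69, -5, -5, -4, -5/3, -0.43, -6/19, 0, 3/5, 4, 7, 7, 7]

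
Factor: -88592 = -1*2^4*7^2*113^1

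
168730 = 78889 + 89841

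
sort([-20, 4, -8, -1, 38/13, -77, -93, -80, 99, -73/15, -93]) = [-93, -93, -80, -77, -20, -8, -73/15, -1, 38/13, 4, 99]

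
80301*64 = 5139264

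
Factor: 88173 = 3^2*97^1*101^1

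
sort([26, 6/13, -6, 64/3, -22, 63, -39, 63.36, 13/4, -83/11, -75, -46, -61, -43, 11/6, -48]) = [-75, -61, -48, -46, -43, -39, -22, -83/11, -6, 6/13, 11/6, 13/4, 64/3, 26, 63, 63.36]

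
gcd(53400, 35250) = 150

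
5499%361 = 84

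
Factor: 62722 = 2^1 * 11^1 * 2851^1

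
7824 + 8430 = 16254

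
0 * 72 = 0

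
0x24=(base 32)14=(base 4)210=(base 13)2a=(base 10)36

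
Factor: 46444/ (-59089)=-1*2^2*17^1*37^ (-1)*683^1*1597^ (-1)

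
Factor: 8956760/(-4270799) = -1*2^3*5^1*13^(-2)*37^(-1)*683^(-1)*223919^1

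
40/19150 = 4/1915 ≈ 0.00209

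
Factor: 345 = 3^1*5^1*23^1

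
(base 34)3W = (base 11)112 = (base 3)11222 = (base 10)134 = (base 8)206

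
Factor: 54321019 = 19^1 * 2859001^1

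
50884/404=125 + 96/101 ≈ 125.95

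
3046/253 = 12 + 10/253 ≈ 12.04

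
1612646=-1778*(-907)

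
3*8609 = 25827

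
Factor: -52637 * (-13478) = 2^1 * 13^1 * 23^1 * 293^1 * 4049^1 = 709441486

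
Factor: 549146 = 2^1 * 13^1 * 21121^1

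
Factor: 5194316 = 2^2*17^1*76387^1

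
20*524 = 10480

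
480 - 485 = -5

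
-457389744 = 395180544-852570288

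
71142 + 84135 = 155277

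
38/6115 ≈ 0.00621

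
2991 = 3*997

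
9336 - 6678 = 2658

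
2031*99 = 201069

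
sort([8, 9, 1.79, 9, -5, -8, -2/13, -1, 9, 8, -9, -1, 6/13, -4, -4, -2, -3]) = [-9, -8, -5, -4, -4, -3, -2, -1, -1, -2/13, 6/13, 1.79, 8, 8, 9, 9, 9]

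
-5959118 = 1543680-7502798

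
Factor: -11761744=-1 * 2^4 * 735109^1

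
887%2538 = 887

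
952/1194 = 476/597 ≈ 0.797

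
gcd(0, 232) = 232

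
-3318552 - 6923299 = -10241851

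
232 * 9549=2215368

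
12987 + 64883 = 77870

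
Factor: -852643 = -1*11^1*77513^1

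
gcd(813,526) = 1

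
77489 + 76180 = 153669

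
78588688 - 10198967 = 68389721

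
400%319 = 81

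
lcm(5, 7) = 35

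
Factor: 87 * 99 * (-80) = -1 * 2^4 * 3^3 * 5^1 * 11^1 * 29^1 = -689040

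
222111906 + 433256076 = 655367982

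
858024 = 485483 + 372541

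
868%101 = 60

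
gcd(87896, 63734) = 2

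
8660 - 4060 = 4600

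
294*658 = 193452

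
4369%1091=5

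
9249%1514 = 165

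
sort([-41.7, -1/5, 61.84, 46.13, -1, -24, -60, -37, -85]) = [-85, -60, -41.7, -37, -24, -1, -1/5, 46.13, 61.84]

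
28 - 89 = -61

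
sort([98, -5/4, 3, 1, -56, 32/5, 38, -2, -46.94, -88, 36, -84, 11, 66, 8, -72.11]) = [-88, -84, -72.11, -56, -46.94, -2, -5/4, 1, 3, 32/5, 8, 11, 36, 38, 66, 98]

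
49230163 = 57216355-7986192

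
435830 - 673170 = -237340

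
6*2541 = 15246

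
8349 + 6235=14584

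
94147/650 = 144 + 547/650 ≈ 144.84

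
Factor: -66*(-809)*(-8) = -1*2^4*3^1*11^1*809^1 = -427152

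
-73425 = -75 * 979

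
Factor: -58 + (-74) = -1 * 2^2 * 3^1 * 11^1 = -132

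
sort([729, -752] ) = [-752, 729] 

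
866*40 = 34640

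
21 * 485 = 10185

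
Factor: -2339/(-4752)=2^(-4) * 3^(-3) * 11^(-1) * 2339^1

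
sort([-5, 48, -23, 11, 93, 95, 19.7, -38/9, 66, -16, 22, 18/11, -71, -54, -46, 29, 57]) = [-71, -54, -46, -23, -16, -5, -38/9, 18/11, 11, 19.7, 22, 29, 48, 57, 66, 93, 95]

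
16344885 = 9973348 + 6371537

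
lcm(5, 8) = 40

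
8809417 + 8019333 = 16828750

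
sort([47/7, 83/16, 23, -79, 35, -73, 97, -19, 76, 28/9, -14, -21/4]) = [-79, -73, -19, -14, -21/4, 28/9, 83/16, 47/7, 23, 35, 76, 97]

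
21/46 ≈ 0.457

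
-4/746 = -2/373 ≈ -0.00536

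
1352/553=2 + 246/553 ≈ 2.44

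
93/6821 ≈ 0.0136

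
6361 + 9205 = 15566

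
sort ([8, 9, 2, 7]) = [2, 7, 8, 9]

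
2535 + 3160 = 5695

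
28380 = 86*330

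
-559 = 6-565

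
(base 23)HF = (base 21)J7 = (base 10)406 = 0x196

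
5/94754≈0.0000528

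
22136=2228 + 19908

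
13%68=13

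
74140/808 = 91+153/202 ≈ 91.76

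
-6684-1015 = -7699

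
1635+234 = 1869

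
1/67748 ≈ 0.0000148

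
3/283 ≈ 0.0106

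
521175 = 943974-422799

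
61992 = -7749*(-8)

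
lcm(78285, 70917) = 6027945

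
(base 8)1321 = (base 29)op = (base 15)331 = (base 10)721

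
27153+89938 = 117091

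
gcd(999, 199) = 1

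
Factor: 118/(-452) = -1*2^(-1)*59^1*113^(-1) = -59/226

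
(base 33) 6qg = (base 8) 16360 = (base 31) 7lu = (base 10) 7408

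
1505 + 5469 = 6974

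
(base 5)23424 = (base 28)263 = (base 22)3d1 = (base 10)1739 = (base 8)3313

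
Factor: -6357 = -1 * 3^1 * 13^1 * 163^1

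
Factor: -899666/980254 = -1*11^(-1)*17^(-1)*2621^(-1)*449833^1 = -449833/490127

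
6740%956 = 48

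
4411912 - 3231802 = 1180110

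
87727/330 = 265 + 277/330 ≈ 265.84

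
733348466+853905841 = 1587254307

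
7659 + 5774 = 13433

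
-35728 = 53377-89105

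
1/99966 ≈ 0.0000100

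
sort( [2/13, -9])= [-9, 2/13]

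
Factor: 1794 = 2^1*3^1*13^1*23^1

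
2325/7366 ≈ 0.316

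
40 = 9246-9206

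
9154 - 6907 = 2247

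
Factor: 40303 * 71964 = 2^2 * 3^2 * 41^1 * 983^1 * 1999^1 = 2900365092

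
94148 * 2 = 188296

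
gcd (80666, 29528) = 2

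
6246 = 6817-571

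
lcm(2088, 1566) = 6264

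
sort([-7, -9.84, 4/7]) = [-9.84, -7, 4/7]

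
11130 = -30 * (-371)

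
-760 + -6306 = -7066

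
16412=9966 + 6446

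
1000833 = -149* (-6717)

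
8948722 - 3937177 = 5011545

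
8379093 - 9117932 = -738839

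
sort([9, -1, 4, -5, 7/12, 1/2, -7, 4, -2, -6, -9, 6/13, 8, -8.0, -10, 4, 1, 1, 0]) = [-10, -9, -8.0, -7, -6, -5, -2, -1, 0, 6/13, 1/2, 7/12, 1, 1, 4, 4, 4, 8, 9]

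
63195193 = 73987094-10791901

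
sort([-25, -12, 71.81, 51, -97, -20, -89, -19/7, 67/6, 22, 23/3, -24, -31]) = [-97, -89, -31, -25, -24, -20, -12, -19/7, 23/3, 67/6, 22, 51, 71.81]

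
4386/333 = 13 + 19/111 ≈ 13.17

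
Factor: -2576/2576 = -1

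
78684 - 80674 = -1990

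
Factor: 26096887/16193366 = 2^(-1) * 7^(-1) * 17^1 * 599^(-1) * 1931^(-1) * 1535111^1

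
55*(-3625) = -199375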